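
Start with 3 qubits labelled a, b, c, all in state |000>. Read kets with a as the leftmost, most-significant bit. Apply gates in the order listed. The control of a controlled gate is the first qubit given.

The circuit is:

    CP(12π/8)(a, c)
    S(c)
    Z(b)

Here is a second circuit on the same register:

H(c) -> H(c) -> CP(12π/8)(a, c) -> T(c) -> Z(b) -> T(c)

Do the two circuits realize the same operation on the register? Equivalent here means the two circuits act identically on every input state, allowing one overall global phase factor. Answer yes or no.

Yes, they are equivalent — the unitaries differ by at most a global phase.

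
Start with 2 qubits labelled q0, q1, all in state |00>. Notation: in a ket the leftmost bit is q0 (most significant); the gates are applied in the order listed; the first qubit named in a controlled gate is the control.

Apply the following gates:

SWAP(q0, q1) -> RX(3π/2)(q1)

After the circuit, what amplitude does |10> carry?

|10> carries amplitude 0 in the final state.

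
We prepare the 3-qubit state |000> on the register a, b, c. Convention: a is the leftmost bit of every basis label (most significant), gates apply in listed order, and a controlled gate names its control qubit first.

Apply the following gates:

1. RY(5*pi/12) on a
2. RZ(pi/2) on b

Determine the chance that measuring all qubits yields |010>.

The probability of measuring |010> is 0.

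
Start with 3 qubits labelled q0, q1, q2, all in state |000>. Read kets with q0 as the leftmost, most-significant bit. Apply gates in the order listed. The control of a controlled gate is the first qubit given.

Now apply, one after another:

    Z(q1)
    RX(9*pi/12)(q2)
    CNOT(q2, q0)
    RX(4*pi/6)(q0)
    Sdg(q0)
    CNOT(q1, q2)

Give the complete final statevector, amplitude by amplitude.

The final amplitudes are sqrt(2 - sqrt(2))/4 on |000>, -sqrt(3*sqrt(2) + 6)/4 on |001>, 0 on |010>, 0 on |011>, -sqrt(6 - 3*sqrt(2))/4 on |100>, -sqrt(sqrt(2) + 2)/4 on |101>, 0 on |110>, 0 on |111>.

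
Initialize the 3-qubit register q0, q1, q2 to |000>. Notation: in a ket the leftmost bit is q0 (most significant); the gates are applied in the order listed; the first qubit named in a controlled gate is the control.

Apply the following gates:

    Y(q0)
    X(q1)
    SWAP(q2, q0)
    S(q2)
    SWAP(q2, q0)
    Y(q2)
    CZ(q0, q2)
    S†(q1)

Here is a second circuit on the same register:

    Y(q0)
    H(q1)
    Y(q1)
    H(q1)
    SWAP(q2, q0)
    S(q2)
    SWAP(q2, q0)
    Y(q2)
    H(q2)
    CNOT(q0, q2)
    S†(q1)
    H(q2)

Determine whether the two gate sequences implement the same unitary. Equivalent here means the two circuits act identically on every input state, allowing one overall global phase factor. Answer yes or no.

No, they are not equivalent — no single phase factor reconciles the two unitaries.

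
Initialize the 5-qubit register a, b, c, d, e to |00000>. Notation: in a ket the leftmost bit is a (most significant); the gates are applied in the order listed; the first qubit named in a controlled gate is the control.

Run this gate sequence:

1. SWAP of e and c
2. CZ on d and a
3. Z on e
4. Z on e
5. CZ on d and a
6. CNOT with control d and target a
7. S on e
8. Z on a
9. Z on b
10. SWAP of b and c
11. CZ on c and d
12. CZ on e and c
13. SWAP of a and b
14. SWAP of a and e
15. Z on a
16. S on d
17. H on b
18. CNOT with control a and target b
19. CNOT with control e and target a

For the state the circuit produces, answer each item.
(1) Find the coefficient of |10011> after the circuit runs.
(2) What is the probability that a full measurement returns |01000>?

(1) The final state's coefficient on |10011> equals 0. Key observation: the block from step 2 through step 5 cancels to the identity and can be dropped.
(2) A full measurement returns |01000> with probability 1/2.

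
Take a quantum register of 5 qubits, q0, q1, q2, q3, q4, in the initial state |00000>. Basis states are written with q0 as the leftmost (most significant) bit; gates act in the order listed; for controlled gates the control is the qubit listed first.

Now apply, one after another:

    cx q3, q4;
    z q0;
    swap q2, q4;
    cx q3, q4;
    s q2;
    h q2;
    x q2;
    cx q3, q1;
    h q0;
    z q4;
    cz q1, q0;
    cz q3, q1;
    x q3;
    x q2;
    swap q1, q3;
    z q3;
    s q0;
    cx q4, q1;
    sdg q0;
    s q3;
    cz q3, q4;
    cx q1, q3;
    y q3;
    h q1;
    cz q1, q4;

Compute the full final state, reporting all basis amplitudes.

The resulting statevector has amplitude -sqrt(2)*I/4 on |00000>, -sqrt(2)*I/4 on |00100>, sqrt(2)*I/4 on |01000>, sqrt(2)*I/4 on |01100>, -sqrt(2)*I/4 on |10000>, -sqrt(2)*I/4 on |10100>, sqrt(2)*I/4 on |11000>, sqrt(2)*I/4 on |11100>, and 0 on every other basis state.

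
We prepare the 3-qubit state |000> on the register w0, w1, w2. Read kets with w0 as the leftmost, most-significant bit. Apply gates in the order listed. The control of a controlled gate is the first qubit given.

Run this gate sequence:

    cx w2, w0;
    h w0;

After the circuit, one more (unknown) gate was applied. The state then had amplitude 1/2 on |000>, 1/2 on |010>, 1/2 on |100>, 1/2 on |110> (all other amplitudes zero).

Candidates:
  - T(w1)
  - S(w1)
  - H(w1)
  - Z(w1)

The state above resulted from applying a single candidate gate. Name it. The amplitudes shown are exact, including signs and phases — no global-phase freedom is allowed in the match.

It was H(w1) that produced the state shown.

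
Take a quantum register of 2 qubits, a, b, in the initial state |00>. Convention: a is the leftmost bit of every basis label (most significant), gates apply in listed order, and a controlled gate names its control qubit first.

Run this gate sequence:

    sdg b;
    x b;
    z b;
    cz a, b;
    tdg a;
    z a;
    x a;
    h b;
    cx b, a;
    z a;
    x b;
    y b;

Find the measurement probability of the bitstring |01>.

The probability of measuring |01> is 1/2.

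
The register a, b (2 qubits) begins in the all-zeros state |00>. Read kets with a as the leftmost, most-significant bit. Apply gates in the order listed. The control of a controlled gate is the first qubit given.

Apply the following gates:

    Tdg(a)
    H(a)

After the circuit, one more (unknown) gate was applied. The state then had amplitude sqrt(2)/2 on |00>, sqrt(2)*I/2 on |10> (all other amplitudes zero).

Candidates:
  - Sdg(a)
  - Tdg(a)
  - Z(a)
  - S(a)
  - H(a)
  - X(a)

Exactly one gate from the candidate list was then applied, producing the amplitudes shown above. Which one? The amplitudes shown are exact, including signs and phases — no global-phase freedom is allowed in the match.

The applied gate was S(a).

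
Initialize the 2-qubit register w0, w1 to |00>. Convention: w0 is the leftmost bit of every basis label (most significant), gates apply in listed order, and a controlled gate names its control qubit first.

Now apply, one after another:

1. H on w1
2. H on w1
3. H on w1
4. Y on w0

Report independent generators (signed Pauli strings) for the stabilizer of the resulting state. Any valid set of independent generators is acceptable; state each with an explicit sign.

One valid set of independent stabilizer generators is +IX, -ZI (any independent generating set of the same group is equally correct). Key observation: the block from step 2 through step 3 cancels to the identity and can be dropped.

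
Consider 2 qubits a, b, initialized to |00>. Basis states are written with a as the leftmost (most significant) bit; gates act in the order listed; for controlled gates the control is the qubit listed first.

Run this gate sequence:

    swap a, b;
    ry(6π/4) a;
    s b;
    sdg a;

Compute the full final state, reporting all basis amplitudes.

The final amplitudes are -sqrt(2)/2 on |00>, 0 on |01>, -sqrt(2)*I/2 on |10>, 0 on |11>.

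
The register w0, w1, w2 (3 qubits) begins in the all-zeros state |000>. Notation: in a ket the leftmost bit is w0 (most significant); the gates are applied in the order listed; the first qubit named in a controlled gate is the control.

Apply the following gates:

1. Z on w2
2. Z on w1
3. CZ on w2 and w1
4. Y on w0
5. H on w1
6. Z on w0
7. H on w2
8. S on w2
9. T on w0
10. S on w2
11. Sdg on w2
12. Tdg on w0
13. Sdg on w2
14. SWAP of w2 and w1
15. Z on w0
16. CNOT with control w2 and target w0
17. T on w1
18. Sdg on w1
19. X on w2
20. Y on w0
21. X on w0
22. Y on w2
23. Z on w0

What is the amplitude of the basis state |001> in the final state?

The amplitude on |001> is -I/2. Key observation: gates 8-13 undo each other exactly, leaving only the rest of the circuit to track.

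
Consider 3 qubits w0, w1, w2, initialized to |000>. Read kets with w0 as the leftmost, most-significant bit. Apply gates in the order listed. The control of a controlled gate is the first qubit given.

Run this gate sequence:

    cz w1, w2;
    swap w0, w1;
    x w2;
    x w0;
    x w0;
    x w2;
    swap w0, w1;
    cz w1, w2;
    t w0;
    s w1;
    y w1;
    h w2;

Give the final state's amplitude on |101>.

The final state's coefficient on |101> equals 0. Key observation: steps 1-8 multiply out to the identity, so the circuit reduces to the remaining gates.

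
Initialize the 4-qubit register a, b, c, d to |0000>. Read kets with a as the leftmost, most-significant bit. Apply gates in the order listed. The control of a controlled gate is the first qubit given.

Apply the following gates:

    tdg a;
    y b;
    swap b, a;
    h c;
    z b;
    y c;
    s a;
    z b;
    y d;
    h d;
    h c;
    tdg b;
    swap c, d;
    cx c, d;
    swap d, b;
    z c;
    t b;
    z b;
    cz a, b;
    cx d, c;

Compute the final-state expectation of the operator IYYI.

In the final state, IYYI has expectation sqrt(2)/2.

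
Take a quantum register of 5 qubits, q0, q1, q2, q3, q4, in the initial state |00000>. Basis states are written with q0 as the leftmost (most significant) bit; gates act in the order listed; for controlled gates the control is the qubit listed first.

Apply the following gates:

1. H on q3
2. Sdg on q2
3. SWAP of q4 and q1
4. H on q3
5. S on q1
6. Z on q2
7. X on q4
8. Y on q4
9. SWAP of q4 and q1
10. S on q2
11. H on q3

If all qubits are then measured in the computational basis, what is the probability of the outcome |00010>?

Outcome |00010> occurs with probability 1/2.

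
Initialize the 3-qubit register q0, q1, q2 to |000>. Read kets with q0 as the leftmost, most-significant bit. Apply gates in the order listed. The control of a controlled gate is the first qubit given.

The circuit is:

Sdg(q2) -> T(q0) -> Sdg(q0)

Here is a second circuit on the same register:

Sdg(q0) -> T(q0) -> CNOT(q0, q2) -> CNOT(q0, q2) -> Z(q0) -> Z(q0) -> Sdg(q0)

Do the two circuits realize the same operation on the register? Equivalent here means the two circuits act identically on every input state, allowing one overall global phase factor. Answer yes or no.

No, they are not equivalent — no single phase factor reconciles the two unitaries.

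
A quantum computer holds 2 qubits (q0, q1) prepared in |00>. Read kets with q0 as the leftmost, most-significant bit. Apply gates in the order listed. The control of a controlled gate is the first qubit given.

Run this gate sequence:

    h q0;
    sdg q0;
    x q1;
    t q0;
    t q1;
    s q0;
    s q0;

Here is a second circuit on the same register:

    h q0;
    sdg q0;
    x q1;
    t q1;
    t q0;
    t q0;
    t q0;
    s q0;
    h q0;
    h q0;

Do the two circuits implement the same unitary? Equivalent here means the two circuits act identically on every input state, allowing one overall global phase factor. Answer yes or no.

Yes, they are equivalent — the unitaries differ by at most a global phase.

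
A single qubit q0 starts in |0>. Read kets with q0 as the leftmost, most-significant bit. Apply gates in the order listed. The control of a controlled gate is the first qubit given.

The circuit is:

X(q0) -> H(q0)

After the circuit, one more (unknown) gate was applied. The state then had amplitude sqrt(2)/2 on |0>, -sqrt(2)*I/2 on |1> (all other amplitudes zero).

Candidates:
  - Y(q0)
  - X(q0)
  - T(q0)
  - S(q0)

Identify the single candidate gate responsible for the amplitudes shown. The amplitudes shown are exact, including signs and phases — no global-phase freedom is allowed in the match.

It was S(q0) that produced the state shown.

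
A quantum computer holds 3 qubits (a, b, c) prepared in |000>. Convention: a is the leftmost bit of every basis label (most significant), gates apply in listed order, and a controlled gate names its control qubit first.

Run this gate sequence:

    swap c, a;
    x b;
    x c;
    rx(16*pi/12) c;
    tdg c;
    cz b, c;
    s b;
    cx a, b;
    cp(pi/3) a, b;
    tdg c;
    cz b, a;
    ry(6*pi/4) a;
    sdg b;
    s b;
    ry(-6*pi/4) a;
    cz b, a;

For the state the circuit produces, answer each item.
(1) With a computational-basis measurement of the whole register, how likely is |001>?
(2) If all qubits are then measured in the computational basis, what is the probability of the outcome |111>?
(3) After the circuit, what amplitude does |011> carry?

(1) The probability of measuring |001> is 0. Key observation: the block from step 11 through step 16 cancels to the identity and can be dropped.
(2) The probability of measuring |111> is 0.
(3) |011> carries amplitude 1/2 in the final state.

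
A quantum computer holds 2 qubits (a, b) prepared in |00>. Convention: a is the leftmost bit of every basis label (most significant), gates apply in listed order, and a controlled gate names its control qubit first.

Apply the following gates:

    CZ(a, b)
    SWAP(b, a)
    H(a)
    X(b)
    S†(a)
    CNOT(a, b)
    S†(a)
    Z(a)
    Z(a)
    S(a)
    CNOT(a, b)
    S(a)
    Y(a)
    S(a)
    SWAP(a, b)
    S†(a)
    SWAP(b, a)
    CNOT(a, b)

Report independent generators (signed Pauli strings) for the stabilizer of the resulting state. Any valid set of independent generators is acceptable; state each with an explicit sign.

The stabilizer group can be generated by +XY, -ZZ, among other valid generating sets.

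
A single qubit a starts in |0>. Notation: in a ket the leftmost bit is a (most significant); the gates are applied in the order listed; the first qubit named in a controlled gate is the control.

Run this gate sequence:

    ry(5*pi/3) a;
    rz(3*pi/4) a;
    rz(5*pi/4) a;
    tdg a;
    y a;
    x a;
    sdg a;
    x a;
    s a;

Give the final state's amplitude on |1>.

|1> carries amplitude -sqrt(3)/2 in the final state.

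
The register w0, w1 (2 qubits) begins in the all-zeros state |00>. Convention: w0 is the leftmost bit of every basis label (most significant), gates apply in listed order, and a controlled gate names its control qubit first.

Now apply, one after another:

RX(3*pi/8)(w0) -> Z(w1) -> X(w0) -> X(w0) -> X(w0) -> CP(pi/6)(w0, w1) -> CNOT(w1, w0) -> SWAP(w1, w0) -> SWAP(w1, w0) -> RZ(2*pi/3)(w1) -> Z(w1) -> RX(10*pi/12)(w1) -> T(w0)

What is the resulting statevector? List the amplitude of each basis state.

After the circuit, the state carries amplitude (-sqrt(6) + sqrt(2))*exp(I*pi/6)*sin(3*pi/16)/4 on |00>, (sqrt(2) + sqrt(6))*exp(2*I*pi/3)*sin(3*pi/16)/4 on |01>, (-sqrt(6) + sqrt(2))*exp(11*I*pi/12)*cos(3*pi/16)/4 on |10>, -(sqrt(2) + sqrt(6))*exp(5*I*pi/12)*cos(3*pi/16)/4 on |11>.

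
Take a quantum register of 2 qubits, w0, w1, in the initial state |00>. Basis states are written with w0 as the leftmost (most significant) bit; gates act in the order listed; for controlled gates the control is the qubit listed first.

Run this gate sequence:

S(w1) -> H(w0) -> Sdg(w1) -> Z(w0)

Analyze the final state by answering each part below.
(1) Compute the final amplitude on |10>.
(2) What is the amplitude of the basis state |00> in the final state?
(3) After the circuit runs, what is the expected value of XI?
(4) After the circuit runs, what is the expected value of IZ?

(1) |10> carries amplitude -sqrt(2)/2 in the final state.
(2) The final state's coefficient on |00> equals sqrt(2)/2.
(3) The expectation value of XI is -1.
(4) In the final state, IZ has expectation 1.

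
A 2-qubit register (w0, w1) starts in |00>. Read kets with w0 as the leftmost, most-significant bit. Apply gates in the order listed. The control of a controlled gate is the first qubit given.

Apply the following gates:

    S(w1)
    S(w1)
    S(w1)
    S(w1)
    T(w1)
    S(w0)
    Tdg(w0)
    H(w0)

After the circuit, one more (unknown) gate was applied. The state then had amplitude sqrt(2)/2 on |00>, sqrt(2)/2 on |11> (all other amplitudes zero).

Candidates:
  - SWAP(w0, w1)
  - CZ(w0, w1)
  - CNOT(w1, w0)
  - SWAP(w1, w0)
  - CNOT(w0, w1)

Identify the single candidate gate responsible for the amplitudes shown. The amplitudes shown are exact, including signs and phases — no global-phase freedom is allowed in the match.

It was CNOT(w0, w1) that produced the state shown. Key observation: the block from step 1 through step 4 cancels to the identity and can be dropped.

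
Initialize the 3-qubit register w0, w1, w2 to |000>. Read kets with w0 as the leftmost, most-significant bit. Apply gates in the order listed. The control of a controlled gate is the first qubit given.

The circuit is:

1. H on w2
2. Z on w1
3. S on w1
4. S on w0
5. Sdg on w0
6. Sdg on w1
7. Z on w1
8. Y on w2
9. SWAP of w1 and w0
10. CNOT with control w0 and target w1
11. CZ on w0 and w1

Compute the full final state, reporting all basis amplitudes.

After the circuit, the state carries amplitude -sqrt(2)*I/2 on |000>, sqrt(2)*I/2 on |001>, and 0 on every other basis state. Key observation: gates 2-7 undo each other exactly, leaving only the rest of the circuit to track.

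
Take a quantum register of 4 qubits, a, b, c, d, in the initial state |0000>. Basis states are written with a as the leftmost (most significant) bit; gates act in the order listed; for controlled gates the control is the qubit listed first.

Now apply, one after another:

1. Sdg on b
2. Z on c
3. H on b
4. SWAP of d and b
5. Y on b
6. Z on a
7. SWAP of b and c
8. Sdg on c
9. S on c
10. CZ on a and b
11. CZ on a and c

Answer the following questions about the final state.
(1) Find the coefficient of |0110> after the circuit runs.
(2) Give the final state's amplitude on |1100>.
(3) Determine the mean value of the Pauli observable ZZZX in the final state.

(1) |0110> carries amplitude 0 in the final state.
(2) The amplitude on |1100> is 0.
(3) The observable ZZZX averages to -1.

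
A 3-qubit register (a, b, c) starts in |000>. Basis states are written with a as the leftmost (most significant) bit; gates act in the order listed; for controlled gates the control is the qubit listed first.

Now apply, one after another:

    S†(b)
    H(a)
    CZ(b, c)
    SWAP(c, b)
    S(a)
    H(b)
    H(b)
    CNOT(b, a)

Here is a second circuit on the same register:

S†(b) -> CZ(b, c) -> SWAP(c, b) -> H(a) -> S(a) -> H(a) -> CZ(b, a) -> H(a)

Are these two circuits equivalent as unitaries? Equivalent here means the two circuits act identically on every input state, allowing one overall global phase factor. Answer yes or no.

Yes, they are equivalent — the unitaries differ by at most a global phase.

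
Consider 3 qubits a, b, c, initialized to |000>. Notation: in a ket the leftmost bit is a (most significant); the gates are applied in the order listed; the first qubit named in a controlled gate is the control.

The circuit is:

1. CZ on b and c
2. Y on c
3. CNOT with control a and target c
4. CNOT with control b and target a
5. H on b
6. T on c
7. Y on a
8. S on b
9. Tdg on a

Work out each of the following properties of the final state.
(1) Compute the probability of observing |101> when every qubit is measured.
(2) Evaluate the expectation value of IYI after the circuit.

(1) A full measurement returns |101> with probability 1/2.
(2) The expectation value of IYI is 1.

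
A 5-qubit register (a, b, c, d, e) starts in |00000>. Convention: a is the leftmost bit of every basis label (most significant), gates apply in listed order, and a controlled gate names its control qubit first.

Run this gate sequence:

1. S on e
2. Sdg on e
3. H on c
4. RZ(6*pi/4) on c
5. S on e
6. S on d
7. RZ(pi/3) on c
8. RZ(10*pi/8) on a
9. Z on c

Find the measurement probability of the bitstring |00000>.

The probability of measuring |00000> is 1/2.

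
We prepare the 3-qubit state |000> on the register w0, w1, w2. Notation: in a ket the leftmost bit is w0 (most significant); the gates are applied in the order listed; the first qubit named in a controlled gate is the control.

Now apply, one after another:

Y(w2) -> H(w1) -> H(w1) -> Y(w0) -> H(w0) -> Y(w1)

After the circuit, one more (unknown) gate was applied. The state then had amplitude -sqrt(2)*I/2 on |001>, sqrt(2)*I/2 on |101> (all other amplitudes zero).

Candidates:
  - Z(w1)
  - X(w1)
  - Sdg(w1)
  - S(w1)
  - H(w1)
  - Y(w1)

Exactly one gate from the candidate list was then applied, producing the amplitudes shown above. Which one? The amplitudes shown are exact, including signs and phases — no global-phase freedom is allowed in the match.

The applied gate was X(w1). Key observation: the block from step 2 through step 3 cancels to the identity and can be dropped.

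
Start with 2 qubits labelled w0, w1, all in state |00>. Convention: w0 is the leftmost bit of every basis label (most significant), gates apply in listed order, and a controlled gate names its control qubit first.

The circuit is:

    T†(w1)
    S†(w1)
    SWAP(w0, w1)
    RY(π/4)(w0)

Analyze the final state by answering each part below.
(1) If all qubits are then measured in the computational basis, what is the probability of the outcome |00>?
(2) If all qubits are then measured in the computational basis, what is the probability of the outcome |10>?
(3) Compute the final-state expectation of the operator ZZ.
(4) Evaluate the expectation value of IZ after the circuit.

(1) A full measurement returns |00> with probability sqrt(2)/4 + 1/2.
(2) Outcome |10> occurs with probability 1/2 - sqrt(2)/4.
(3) The expectation value of ZZ is sqrt(2)/2.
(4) The observable IZ averages to 1.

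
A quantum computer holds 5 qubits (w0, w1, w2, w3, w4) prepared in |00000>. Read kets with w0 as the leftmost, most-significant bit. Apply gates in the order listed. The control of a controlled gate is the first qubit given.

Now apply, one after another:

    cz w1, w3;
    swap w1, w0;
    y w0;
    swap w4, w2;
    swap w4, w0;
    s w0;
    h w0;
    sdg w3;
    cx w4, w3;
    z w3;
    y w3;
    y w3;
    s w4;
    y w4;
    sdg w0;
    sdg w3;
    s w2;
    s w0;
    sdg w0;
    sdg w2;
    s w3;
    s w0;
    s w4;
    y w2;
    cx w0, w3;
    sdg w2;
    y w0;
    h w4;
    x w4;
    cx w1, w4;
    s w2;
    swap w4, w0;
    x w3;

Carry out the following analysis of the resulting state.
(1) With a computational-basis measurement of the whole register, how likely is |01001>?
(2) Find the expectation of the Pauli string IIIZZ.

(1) A full measurement returns |01001> with probability 0. Key observation: gates 15-22 undo each other exactly, leaving only the rest of the circuit to track.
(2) The expectation value of IIIZZ is -1.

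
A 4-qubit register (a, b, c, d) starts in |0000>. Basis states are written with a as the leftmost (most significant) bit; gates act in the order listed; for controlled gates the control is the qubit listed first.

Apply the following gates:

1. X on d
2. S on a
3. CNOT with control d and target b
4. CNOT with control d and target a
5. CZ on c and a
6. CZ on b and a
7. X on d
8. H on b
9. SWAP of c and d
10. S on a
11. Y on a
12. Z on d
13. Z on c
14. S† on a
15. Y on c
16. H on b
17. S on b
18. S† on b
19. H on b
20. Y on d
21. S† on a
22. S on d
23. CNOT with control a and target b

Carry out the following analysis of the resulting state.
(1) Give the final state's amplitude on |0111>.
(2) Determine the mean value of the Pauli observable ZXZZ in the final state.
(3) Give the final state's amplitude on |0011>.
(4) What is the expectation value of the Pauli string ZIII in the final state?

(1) |0111> carries amplitude -sqrt(2)*I/2 in the final state. Key observation: steps 16-19 multiply out to the identity, so the circuit reduces to the remaining gates.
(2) The expectation value of ZXZZ is -1.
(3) |0011> carries amplitude sqrt(2)*I/2 in the final state.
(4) In the final state, ZIII has expectation 1.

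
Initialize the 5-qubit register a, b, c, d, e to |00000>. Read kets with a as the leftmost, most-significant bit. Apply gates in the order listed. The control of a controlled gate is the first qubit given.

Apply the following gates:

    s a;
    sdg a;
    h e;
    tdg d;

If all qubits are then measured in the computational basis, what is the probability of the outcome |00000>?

The probability of measuring |00000> is 1/2. Key observation: the block from step 1 through step 2 cancels to the identity and can be dropped.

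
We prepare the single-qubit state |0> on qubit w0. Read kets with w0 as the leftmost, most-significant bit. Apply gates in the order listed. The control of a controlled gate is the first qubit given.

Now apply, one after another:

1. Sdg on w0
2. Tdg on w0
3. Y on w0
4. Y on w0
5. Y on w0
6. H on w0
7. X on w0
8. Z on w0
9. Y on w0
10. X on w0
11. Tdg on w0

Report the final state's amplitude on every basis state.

The final amplitudes are sqrt(2)/2 on |0>, sqrt(2)*exp(3*I*pi/4)/2 on |1>.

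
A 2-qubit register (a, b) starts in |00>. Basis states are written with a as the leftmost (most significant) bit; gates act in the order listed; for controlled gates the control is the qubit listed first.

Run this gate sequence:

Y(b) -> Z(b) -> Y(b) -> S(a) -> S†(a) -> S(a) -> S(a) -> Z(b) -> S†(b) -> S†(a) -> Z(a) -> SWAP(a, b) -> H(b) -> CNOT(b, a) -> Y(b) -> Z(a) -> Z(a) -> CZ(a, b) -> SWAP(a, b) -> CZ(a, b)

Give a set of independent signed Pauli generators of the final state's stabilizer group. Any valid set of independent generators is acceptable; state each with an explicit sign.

The final state is stabilized by the group generated by -XX, -ZZ; other independent generating sets are equally valid.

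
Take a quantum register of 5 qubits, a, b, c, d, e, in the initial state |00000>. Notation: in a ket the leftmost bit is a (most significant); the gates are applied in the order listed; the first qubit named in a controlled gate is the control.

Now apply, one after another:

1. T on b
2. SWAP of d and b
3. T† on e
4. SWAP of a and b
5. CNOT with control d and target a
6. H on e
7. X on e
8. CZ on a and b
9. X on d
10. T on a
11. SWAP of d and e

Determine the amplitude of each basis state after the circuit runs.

After the circuit, the state carries amplitude sqrt(2)/2 on |00001>, sqrt(2)/2 on |00011>, and 0 on every other basis state.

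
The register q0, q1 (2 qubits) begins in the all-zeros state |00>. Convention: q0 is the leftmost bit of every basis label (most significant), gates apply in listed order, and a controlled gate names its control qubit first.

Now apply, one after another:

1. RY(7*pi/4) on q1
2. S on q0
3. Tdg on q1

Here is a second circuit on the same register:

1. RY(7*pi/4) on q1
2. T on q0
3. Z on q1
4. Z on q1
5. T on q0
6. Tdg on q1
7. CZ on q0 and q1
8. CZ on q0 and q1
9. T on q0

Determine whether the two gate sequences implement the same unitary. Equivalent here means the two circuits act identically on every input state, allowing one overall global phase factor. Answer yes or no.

No: there is an input state on which the two circuits produce genuinely different outputs (not merely differing by a phase).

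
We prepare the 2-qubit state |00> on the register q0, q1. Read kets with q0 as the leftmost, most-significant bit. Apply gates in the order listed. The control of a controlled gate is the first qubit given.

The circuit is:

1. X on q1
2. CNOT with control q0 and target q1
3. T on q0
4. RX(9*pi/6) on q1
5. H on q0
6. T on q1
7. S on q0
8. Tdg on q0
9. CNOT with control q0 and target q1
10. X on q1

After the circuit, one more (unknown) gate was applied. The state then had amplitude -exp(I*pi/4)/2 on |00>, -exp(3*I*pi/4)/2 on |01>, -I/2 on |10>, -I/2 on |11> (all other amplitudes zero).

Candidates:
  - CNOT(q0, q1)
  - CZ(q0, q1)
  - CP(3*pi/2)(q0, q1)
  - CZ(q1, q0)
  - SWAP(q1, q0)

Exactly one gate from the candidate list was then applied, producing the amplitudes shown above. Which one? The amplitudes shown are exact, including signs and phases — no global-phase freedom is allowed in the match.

It was SWAP(q1, q0) that produced the state shown.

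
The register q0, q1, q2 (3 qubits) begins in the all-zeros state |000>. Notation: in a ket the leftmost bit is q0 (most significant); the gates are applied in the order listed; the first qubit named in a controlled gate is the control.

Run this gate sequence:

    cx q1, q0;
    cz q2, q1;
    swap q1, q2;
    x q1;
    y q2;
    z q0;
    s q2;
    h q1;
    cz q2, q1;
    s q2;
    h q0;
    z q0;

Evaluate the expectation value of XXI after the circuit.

The expectation value of XXI is -1.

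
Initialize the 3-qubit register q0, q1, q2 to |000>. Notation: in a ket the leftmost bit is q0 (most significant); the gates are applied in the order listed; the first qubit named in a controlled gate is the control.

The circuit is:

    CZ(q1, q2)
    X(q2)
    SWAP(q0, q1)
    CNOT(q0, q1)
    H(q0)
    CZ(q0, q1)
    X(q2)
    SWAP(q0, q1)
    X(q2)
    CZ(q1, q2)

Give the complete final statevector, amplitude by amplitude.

The final amplitudes are sqrt(2)/2 on |001>, -sqrt(2)/2 on |011>, and 0 on every other basis state.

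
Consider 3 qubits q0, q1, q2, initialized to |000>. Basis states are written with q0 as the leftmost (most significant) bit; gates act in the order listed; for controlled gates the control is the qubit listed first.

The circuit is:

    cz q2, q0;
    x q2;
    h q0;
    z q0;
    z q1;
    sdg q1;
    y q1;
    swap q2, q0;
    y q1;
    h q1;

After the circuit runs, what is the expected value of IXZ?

In the final state, IXZ has expectation 0.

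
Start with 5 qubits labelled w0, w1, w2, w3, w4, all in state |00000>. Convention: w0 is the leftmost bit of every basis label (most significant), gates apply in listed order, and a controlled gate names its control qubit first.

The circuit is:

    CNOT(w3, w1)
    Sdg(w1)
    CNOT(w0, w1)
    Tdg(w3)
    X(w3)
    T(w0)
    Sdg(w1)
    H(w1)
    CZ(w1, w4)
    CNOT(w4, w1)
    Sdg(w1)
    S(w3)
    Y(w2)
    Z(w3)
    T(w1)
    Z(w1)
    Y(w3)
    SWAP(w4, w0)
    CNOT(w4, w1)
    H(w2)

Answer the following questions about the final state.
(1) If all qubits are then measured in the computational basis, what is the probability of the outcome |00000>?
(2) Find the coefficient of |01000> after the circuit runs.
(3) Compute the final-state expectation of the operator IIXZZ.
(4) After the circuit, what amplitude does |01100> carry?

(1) A full measurement returns |00000> with probability 1/4.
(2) The final state's coefficient on |01000> equals exp(I*pi/4)/2.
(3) The expectation value of IIXZZ is -1.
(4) The final state's coefficient on |01100> equals -exp(I*pi/4)/2.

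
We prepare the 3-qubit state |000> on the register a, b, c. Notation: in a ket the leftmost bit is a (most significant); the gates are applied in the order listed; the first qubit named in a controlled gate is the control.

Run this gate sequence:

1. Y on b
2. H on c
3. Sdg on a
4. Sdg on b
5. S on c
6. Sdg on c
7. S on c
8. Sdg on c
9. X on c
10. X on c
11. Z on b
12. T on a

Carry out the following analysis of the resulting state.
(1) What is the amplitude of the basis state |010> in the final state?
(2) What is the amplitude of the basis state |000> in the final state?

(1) |010> carries amplitude -sqrt(2)/2 in the final state.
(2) The final state's coefficient on |000> equals 0.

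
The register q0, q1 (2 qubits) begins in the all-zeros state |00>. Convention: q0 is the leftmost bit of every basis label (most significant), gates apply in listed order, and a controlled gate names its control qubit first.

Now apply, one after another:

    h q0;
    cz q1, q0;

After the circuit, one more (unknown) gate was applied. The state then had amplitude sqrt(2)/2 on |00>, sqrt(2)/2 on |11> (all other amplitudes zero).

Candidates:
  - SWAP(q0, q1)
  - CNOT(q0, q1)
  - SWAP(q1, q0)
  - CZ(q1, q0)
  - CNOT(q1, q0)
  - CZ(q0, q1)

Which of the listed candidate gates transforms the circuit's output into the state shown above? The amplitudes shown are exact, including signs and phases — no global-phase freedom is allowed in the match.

It was CNOT(q0, q1) that produced the state shown.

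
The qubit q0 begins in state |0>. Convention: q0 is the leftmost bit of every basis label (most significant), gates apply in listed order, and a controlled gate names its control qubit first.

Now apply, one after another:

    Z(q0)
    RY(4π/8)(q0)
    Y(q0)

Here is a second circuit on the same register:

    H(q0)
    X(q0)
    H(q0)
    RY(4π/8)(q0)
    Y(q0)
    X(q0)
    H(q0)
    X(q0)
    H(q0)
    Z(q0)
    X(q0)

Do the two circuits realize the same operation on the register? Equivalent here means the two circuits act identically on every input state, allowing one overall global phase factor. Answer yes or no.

Yes — the two circuits implement the same unitary up to a global phase.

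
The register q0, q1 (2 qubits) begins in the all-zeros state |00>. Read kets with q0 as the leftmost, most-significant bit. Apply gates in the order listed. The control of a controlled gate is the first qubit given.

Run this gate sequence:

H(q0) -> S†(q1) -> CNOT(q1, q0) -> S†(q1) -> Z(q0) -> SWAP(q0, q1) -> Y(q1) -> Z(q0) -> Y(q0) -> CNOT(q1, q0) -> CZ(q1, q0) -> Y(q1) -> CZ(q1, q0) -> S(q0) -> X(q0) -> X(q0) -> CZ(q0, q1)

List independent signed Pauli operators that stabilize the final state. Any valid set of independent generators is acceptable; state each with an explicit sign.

The final state is stabilized by the group generated by -XY, +ZZ; other independent generating sets are equally valid.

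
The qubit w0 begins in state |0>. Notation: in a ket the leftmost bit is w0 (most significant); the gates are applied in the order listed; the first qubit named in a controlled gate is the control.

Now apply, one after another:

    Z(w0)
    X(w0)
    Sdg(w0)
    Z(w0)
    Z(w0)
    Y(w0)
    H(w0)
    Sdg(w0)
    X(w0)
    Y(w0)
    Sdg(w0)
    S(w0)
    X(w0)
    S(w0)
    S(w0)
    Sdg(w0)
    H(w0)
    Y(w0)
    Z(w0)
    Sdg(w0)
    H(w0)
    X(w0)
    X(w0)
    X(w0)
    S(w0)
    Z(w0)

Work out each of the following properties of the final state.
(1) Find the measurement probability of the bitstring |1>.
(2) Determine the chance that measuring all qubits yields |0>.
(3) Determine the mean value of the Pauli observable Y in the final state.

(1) A full measurement returns |1> with probability 1/2.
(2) The probability of measuring |0> is 1/2.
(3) In the final state, Y has expectation 1.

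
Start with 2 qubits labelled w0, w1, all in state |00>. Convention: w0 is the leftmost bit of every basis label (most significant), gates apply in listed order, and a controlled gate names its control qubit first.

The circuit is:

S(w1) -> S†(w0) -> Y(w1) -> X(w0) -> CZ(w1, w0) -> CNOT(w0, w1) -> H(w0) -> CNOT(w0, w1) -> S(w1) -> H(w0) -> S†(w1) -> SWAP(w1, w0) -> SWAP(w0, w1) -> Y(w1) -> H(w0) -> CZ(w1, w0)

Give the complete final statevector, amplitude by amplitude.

The resulting statevector has amplitude 0 on |00>, sqrt(2)/2 on |01>, sqrt(2)/2 on |10>, 0 on |11>.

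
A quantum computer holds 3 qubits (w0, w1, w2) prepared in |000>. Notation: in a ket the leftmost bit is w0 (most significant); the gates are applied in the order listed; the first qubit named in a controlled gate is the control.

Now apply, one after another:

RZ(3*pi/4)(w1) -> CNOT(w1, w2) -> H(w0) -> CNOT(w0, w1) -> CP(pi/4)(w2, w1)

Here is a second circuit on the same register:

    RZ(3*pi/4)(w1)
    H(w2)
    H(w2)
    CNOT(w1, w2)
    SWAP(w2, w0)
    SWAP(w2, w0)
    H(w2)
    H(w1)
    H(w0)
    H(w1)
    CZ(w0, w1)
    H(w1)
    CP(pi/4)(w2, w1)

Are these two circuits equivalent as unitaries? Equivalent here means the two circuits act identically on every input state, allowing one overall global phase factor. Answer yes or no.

No: there is an input state on which the two circuits produce genuinely different outputs (not merely differing by a phase).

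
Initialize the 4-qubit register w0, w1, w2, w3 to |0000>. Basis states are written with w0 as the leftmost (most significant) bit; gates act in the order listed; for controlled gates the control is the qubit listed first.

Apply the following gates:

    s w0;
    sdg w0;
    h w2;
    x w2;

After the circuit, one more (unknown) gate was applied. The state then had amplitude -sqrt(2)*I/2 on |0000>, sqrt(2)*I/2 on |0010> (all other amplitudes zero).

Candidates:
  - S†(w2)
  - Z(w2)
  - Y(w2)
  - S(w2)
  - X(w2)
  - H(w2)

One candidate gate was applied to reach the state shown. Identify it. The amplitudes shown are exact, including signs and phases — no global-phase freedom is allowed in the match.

The applied gate was Y(w2). Key observation: gates 1-2 undo each other exactly, leaving only the rest of the circuit to track.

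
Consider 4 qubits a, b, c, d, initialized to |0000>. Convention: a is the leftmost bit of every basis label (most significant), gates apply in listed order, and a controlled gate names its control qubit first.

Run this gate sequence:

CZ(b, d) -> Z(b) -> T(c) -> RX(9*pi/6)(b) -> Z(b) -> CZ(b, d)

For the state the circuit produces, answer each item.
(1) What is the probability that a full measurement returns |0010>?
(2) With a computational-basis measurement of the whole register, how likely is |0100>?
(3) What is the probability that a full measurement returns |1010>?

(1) Outcome |0010> occurs with probability 0.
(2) The probability of measuring |0100> is 1/2.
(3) The probability of measuring |1010> is 0.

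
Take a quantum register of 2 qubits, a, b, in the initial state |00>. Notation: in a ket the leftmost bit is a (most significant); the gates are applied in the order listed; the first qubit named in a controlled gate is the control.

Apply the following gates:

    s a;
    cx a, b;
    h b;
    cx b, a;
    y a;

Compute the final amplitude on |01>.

|01> carries amplitude -sqrt(2)*I/2 in the final state.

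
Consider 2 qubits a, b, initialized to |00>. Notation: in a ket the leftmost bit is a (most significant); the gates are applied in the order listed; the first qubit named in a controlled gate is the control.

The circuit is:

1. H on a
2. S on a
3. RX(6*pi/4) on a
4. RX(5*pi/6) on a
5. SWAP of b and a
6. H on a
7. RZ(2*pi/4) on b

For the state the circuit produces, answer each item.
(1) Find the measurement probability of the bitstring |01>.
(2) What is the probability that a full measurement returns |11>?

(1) A full measurement returns |01> with probability 1/4 - sqrt(3)/8.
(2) The probability of measuring |11> is 1/4 - sqrt(3)/8.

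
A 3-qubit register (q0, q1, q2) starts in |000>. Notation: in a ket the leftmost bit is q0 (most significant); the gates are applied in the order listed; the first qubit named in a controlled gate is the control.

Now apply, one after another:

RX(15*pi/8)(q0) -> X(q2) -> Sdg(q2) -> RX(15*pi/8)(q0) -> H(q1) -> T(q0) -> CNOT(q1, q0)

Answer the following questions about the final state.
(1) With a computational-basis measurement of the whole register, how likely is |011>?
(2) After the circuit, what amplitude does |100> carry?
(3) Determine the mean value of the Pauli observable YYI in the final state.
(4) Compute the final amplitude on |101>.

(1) Outcome |011> occurs with probability 1/4 - sqrt(2)/8.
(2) The final state's coefficient on |100> equals 0.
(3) The expectation value of YYI is -sqrt(2)/2.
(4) The final state's coefficient on |101> equals sqrt(4 - 2*sqrt(2))*exp(I*pi/4)/4.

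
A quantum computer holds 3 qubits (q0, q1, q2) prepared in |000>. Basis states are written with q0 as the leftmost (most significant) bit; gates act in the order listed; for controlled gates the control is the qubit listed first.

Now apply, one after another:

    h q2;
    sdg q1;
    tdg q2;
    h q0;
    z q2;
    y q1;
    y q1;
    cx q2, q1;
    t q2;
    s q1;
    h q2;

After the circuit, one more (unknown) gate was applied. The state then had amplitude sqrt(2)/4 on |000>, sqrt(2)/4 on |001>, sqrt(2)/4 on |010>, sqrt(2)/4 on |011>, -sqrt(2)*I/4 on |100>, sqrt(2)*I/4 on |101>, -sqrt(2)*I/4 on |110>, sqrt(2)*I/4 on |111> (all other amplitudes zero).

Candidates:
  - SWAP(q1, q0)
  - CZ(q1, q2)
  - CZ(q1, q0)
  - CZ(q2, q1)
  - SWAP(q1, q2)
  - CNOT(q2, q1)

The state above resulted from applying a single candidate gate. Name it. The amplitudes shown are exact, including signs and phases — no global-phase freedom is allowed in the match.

It was SWAP(q1, q0) that produced the state shown.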